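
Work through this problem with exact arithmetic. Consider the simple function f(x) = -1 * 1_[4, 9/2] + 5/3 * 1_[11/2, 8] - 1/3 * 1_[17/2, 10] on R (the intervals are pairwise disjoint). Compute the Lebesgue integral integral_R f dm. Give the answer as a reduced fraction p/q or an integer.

For a simple function f = sum_i c_i * 1_{A_i} with disjoint A_i,
  integral f dm = sum_i c_i * m(A_i).
Lengths of the A_i:
  m(A_1) = 9/2 - 4 = 1/2.
  m(A_2) = 8 - 11/2 = 5/2.
  m(A_3) = 10 - 17/2 = 3/2.
Contributions c_i * m(A_i):
  (-1) * (1/2) = -1/2.
  (5/3) * (5/2) = 25/6.
  (-1/3) * (3/2) = -1/2.
Total: -1/2 + 25/6 - 1/2 = 19/6.

19/6


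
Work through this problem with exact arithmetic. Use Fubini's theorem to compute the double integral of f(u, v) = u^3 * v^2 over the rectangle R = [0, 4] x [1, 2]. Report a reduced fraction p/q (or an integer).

f(u, v) is a tensor product of a function of u and a function of v, and both factors are bounded continuous (hence Lebesgue integrable) on the rectangle, so Fubini's theorem applies:
  integral_R f d(m x m) = (integral_a1^b1 u^3 du) * (integral_a2^b2 v^2 dv).
Inner integral in u: integral_{0}^{4} u^3 du = (4^4 - 0^4)/4
  = 64.
Inner integral in v: integral_{1}^{2} v^2 dv = (2^3 - 1^3)/3
  = 7/3.
Product: (64) * (7/3) = 448/3.

448/3


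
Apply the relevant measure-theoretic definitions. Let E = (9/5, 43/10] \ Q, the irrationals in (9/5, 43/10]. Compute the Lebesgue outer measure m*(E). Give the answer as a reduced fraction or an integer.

The interval I = (9/5, 43/10] has m(I) = 43/10 - 9/5 = 5/2 (endpoints are measure-zero, so open/closed/half-open agree). Write I = (I cap Q) u (I \ Q). The rationals in I are countable, so m*(I cap Q) = 0 (cover each rational by intervals whose total length is arbitrarily small). By countable subadditivity m*(I) <= m*(I cap Q) + m*(I \ Q), hence m*(I \ Q) >= m(I) = 5/2. The reverse inequality m*(I \ Q) <= m*(I) = 5/2 is trivial since (I \ Q) is a subset of I. Therefore m*(I \ Q) = 5/2.

5/2


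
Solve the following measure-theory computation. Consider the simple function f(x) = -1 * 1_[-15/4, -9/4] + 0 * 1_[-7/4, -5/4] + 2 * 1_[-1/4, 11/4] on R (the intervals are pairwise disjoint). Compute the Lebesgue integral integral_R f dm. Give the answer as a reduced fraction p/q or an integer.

For a simple function f = sum_i c_i * 1_{A_i} with disjoint A_i,
  integral f dm = sum_i c_i * m(A_i).
Lengths of the A_i:
  m(A_1) = -9/4 - (-15/4) = 3/2.
  m(A_2) = -5/4 - (-7/4) = 1/2.
  m(A_3) = 11/4 - (-1/4) = 3.
Contributions c_i * m(A_i):
  (-1) * (3/2) = -3/2.
  (0) * (1/2) = 0.
  (2) * (3) = 6.
Total: -3/2 + 0 + 6 = 9/2.

9/2


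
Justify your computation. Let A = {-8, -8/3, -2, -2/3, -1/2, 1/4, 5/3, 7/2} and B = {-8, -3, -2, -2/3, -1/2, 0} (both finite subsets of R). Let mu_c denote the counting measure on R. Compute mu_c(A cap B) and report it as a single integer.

Counting measure on a finite set equals cardinality. mu_c(A cap B) = |A cap B| (elements appearing in both).
Enumerating the elements of A that also lie in B gives 4 element(s).
So mu_c(A cap B) = 4.

4


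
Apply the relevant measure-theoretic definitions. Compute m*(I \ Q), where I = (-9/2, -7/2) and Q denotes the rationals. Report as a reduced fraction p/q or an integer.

The interval I = (-9/2, -7/2) has m(I) = -7/2 - (-9/2) = 1 (endpoints are measure-zero, so open/closed/half-open agree). Write I = (I cap Q) u (I \ Q). The rationals in I are countable, so m*(I cap Q) = 0 (cover each rational by intervals whose total length is arbitrarily small). By countable subadditivity m*(I) <= m*(I cap Q) + m*(I \ Q), hence m*(I \ Q) >= m(I) = 1. The reverse inequality m*(I \ Q) <= m*(I) = 1 is trivial since (I \ Q) is a subset of I. Therefore m*(I \ Q) = 1.

1


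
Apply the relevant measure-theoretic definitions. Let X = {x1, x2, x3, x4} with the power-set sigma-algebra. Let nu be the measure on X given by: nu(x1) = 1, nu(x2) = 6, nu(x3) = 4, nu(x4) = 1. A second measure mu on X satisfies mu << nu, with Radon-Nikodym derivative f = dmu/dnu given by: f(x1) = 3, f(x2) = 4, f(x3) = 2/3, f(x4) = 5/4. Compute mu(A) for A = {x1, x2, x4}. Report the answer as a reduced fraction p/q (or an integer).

By the defining property of the Radon-Nikodym derivative, for every measurable set A,
  mu(A) = integral_A f dnu.
Since nu is a discrete measure concentrated on the atoms of X, the integral over A reduces to the sum
  mu(A) = sum_{x in A} f(x) * nu({x}).
Computing each term:
  x1: f(x1) * nu(x1) = 3 * 1 = 3.
  x2: f(x2) * nu(x2) = 4 * 6 = 24.
  x4: f(x4) * nu(x4) = 5/4 * 1 = 5/4.
Summing: mu(A) = 3 + 24 + 5/4 = 113/4.

113/4


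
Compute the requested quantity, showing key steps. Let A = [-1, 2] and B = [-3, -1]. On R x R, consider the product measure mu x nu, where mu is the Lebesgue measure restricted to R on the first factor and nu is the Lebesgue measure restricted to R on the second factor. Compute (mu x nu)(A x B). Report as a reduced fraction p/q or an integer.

For a measurable rectangle A x B, the product measure satisfies
  (mu x nu)(A x B) = mu(A) * nu(B).
  mu(A) = 3.
  nu(B) = 2.
  (mu x nu)(A x B) = 3 * 2 = 6.

6


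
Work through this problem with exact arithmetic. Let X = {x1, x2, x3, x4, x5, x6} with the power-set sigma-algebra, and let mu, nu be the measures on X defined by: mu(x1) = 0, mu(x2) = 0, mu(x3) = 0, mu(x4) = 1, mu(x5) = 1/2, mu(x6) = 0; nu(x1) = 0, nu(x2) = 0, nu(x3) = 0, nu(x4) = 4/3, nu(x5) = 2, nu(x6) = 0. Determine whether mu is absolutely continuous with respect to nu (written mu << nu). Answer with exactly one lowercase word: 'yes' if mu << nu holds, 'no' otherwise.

mu << nu means: every nu-null measurable set is also mu-null; equivalently, for every atom x, if nu({x}) = 0 then mu({x}) = 0.
Checking each atom:
  x1: nu = 0, mu = 0 -> consistent with mu << nu.
  x2: nu = 0, mu = 0 -> consistent with mu << nu.
  x3: nu = 0, mu = 0 -> consistent with mu << nu.
  x4: nu = 4/3 > 0 -> no constraint.
  x5: nu = 2 > 0 -> no constraint.
  x6: nu = 0, mu = 0 -> consistent with mu << nu.
No atom violates the condition. Therefore mu << nu.

yes


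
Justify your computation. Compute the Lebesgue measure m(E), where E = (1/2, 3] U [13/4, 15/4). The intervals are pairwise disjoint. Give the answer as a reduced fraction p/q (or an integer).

For pairwise disjoint intervals, m(union_i I_i) = sum_i m(I_i),
and m is invariant under swapping open/closed endpoints (single points have measure 0).
So m(E) = sum_i (b_i - a_i).
  I_1 has length 3 - 1/2 = 5/2.
  I_2 has length 15/4 - 13/4 = 1/2.
Summing:
  m(E) = 5/2 + 1/2 = 3.

3


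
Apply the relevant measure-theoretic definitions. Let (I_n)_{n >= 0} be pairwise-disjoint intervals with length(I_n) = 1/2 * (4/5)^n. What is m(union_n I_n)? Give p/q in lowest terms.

By countable additivity of the Lebesgue measure on pairwise disjoint measurable sets,
  m(union_{n >= 0} I_n) = sum_{n >= 0} m(I_n) = sum_{n >= 0} a * r^n,
  with a = 1/2 and r = 4/5.
Since 0 < r = 4/5 < 1, the geometric series converges:
  sum_{n >= 0} a * r^n = a / (1 - r).
  = 1/2 / (1 - 4/5)
  = 1/2 / (1/5)
  = 5/2.

5/2


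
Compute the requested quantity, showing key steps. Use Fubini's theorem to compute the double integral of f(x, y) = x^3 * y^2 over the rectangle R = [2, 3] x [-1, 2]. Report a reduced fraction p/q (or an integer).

f(x, y) is a tensor product of a function of x and a function of y, and both factors are bounded continuous (hence Lebesgue integrable) on the rectangle, so Fubini's theorem applies:
  integral_R f d(m x m) = (integral_a1^b1 x^3 dx) * (integral_a2^b2 y^2 dy).
Inner integral in x: integral_{2}^{3} x^3 dx = (3^4 - 2^4)/4
  = 65/4.
Inner integral in y: integral_{-1}^{2} y^2 dy = (2^3 - (-1)^3)/3
  = 3.
Product: (65/4) * (3) = 195/4.

195/4


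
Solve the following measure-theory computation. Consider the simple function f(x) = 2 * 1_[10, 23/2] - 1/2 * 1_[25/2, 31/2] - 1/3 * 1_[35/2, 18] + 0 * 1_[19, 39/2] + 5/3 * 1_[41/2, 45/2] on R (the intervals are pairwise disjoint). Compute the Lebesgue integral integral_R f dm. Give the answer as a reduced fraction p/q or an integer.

For a simple function f = sum_i c_i * 1_{A_i} with disjoint A_i,
  integral f dm = sum_i c_i * m(A_i).
Lengths of the A_i:
  m(A_1) = 23/2 - 10 = 3/2.
  m(A_2) = 31/2 - 25/2 = 3.
  m(A_3) = 18 - 35/2 = 1/2.
  m(A_4) = 39/2 - 19 = 1/2.
  m(A_5) = 45/2 - 41/2 = 2.
Contributions c_i * m(A_i):
  (2) * (3/2) = 3.
  (-1/2) * (3) = -3/2.
  (-1/3) * (1/2) = -1/6.
  (0) * (1/2) = 0.
  (5/3) * (2) = 10/3.
Total: 3 - 3/2 - 1/6 + 0 + 10/3 = 14/3.

14/3


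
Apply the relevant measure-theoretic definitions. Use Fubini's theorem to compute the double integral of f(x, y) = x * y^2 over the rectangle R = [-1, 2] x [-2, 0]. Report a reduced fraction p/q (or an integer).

f(x, y) is a tensor product of a function of x and a function of y, and both factors are bounded continuous (hence Lebesgue integrable) on the rectangle, so Fubini's theorem applies:
  integral_R f d(m x m) = (integral_a1^b1 x dx) * (integral_a2^b2 y^2 dy).
Inner integral in x: integral_{-1}^{2} x dx = (2^2 - (-1)^2)/2
  = 3/2.
Inner integral in y: integral_{-2}^{0} y^2 dy = (0^3 - (-2)^3)/3
  = 8/3.
Product: (3/2) * (8/3) = 4.

4


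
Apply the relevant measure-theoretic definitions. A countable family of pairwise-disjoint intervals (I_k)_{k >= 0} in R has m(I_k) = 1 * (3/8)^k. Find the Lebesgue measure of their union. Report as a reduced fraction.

By countable additivity of the Lebesgue measure on pairwise disjoint measurable sets,
  m(union_{k >= 0} I_k) = sum_{k >= 0} m(I_k) = sum_{k >= 0} a * r^k,
  with a = 1 and r = 3/8.
Since 0 < r = 3/8 < 1, the geometric series converges:
  sum_{k >= 0} a * r^k = a / (1 - r).
  = 1 / (1 - 3/8)
  = 1 / (5/8)
  = 8/5.

8/5


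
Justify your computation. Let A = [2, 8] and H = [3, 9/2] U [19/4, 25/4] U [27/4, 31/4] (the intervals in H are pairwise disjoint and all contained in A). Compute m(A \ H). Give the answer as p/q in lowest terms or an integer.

The ambient interval has length m(A) = 8 - 2 = 6.
Since the holes are disjoint and sit inside A, by finite additivity
  m(H) = sum_i (b_i - a_i), and m(A \ H) = m(A) - m(H).
Computing the hole measures:
  m(H_1) = 9/2 - 3 = 3/2.
  m(H_2) = 25/4 - 19/4 = 3/2.
  m(H_3) = 31/4 - 27/4 = 1.
Summed: m(H) = 3/2 + 3/2 + 1 = 4.
So m(A \ H) = 6 - 4 = 2.

2


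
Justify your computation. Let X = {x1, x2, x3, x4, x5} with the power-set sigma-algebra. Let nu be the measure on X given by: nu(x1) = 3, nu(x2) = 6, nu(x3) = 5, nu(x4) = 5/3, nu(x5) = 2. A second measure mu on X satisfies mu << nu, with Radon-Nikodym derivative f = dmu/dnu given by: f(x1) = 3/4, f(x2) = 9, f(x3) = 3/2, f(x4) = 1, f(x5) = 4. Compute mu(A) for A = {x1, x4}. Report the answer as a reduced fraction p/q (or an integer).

By the defining property of the Radon-Nikodym derivative, for every measurable set A,
  mu(A) = integral_A f dnu.
Since nu is a discrete measure concentrated on the atoms of X, the integral over A reduces to the sum
  mu(A) = sum_{x in A} f(x) * nu({x}).
Computing each term:
  x1: f(x1) * nu(x1) = 3/4 * 3 = 9/4.
  x4: f(x4) * nu(x4) = 1 * 5/3 = 5/3.
Summing: mu(A) = 9/4 + 5/3 = 47/12.

47/12


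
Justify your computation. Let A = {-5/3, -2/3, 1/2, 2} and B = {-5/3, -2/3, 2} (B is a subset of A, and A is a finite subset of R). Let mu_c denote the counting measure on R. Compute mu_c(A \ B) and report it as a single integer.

Counting measure assigns mu_c(E) = |E| (number of elements) when E is finite. For B subset A, A \ B is the set of elements of A not in B, so |A \ B| = |A| - |B|.
|A| = 4, |B| = 3, so mu_c(A \ B) = 4 - 3 = 1.

1


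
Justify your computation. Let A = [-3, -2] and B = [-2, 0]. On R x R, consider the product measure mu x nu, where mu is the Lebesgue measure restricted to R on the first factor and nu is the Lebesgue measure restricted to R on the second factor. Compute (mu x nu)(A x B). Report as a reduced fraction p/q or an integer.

For a measurable rectangle A x B, the product measure satisfies
  (mu x nu)(A x B) = mu(A) * nu(B).
  mu(A) = 1.
  nu(B) = 2.
  (mu x nu)(A x B) = 1 * 2 = 2.

2


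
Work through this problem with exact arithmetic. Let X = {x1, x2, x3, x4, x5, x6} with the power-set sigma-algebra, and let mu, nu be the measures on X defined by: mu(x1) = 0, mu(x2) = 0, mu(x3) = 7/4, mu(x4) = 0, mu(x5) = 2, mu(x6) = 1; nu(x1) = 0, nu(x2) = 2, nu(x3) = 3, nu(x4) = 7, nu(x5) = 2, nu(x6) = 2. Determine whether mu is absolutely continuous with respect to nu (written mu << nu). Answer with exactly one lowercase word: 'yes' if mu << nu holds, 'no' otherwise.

mu << nu means: every nu-null measurable set is also mu-null; equivalently, for every atom x, if nu({x}) = 0 then mu({x}) = 0.
Checking each atom:
  x1: nu = 0, mu = 0 -> consistent with mu << nu.
  x2: nu = 2 > 0 -> no constraint.
  x3: nu = 3 > 0 -> no constraint.
  x4: nu = 7 > 0 -> no constraint.
  x5: nu = 2 > 0 -> no constraint.
  x6: nu = 2 > 0 -> no constraint.
No atom violates the condition. Therefore mu << nu.

yes


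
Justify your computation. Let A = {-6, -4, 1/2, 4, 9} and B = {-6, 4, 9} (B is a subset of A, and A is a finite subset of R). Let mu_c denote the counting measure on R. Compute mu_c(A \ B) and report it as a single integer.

Counting measure assigns mu_c(E) = |E| (number of elements) when E is finite. For B subset A, A \ B is the set of elements of A not in B, so |A \ B| = |A| - |B|.
|A| = 5, |B| = 3, so mu_c(A \ B) = 5 - 3 = 2.

2


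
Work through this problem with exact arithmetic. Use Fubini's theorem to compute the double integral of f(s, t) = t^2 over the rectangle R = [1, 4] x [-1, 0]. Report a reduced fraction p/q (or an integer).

f(s, t) is a tensor product of a function of s and a function of t, and both factors are bounded continuous (hence Lebesgue integrable) on the rectangle, so Fubini's theorem applies:
  integral_R f d(m x m) = (integral_a1^b1 1 ds) * (integral_a2^b2 t^2 dt).
Inner integral in s: integral_{1}^{4} 1 ds = (4^1 - 1^1)/1
  = 3.
Inner integral in t: integral_{-1}^{0} t^2 dt = (0^3 - (-1)^3)/3
  = 1/3.
Product: (3) * (1/3) = 1.

1


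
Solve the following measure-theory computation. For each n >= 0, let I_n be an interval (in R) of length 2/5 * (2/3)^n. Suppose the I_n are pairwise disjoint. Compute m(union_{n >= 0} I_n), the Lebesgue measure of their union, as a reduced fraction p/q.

By countable additivity of the Lebesgue measure on pairwise disjoint measurable sets,
  m(union_{n >= 0} I_n) = sum_{n >= 0} m(I_n) = sum_{n >= 0} a * r^n,
  with a = 2/5 and r = 2/3.
Since 0 < r = 2/3 < 1, the geometric series converges:
  sum_{n >= 0} a * r^n = a / (1 - r).
  = 2/5 / (1 - 2/3)
  = 2/5 / (1/3)
  = 6/5.

6/5


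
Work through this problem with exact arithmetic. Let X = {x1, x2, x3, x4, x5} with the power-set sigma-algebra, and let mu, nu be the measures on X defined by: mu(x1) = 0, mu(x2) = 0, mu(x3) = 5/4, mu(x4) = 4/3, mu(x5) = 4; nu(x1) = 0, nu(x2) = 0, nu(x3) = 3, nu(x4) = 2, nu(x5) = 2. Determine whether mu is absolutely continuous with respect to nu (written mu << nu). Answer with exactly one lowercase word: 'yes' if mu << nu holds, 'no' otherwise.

mu << nu means: every nu-null measurable set is also mu-null; equivalently, for every atom x, if nu({x}) = 0 then mu({x}) = 0.
Checking each atom:
  x1: nu = 0, mu = 0 -> consistent with mu << nu.
  x2: nu = 0, mu = 0 -> consistent with mu << nu.
  x3: nu = 3 > 0 -> no constraint.
  x4: nu = 2 > 0 -> no constraint.
  x5: nu = 2 > 0 -> no constraint.
No atom violates the condition. Therefore mu << nu.

yes


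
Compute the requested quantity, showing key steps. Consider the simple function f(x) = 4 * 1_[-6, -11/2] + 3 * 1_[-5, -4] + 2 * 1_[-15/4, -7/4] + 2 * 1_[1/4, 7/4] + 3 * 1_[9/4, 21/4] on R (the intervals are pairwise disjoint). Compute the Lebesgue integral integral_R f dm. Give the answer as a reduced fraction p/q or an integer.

For a simple function f = sum_i c_i * 1_{A_i} with disjoint A_i,
  integral f dm = sum_i c_i * m(A_i).
Lengths of the A_i:
  m(A_1) = -11/2 - (-6) = 1/2.
  m(A_2) = -4 - (-5) = 1.
  m(A_3) = -7/4 - (-15/4) = 2.
  m(A_4) = 7/4 - 1/4 = 3/2.
  m(A_5) = 21/4 - 9/4 = 3.
Contributions c_i * m(A_i):
  (4) * (1/2) = 2.
  (3) * (1) = 3.
  (2) * (2) = 4.
  (2) * (3/2) = 3.
  (3) * (3) = 9.
Total: 2 + 3 + 4 + 3 + 9 = 21.

21


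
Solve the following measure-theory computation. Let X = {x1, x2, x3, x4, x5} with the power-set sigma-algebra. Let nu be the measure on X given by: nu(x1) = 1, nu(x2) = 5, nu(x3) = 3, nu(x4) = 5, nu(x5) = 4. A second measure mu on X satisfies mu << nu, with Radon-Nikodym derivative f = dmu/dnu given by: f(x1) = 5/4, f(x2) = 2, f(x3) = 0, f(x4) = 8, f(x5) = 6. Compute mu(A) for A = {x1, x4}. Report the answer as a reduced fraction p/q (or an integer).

By the defining property of the Radon-Nikodym derivative, for every measurable set A,
  mu(A) = integral_A f dnu.
Since nu is a discrete measure concentrated on the atoms of X, the integral over A reduces to the sum
  mu(A) = sum_{x in A} f(x) * nu({x}).
Computing each term:
  x1: f(x1) * nu(x1) = 5/4 * 1 = 5/4.
  x4: f(x4) * nu(x4) = 8 * 5 = 40.
Summing: mu(A) = 5/4 + 40 = 165/4.

165/4


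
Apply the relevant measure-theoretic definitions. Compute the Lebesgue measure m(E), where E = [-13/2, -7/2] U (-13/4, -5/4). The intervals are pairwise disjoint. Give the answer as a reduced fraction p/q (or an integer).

For pairwise disjoint intervals, m(union_i I_i) = sum_i m(I_i),
and m is invariant under swapping open/closed endpoints (single points have measure 0).
So m(E) = sum_i (b_i - a_i).
  I_1 has length -7/2 - (-13/2) = 3.
  I_2 has length -5/4 - (-13/4) = 2.
Summing:
  m(E) = 3 + 2 = 5.

5


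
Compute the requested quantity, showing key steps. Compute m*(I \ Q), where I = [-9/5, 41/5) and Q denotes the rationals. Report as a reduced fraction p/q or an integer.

The interval I = [-9/5, 41/5) has m(I) = 41/5 - (-9/5) = 10 (endpoints are measure-zero, so open/closed/half-open agree). Write I = (I cap Q) u (I \ Q). The rationals in I are countable, so m*(I cap Q) = 0 (cover each rational by intervals whose total length is arbitrarily small). By countable subadditivity m*(I) <= m*(I cap Q) + m*(I \ Q), hence m*(I \ Q) >= m(I) = 10. The reverse inequality m*(I \ Q) <= m*(I) = 10 is trivial since (I \ Q) is a subset of I. Therefore m*(I \ Q) = 10.

10


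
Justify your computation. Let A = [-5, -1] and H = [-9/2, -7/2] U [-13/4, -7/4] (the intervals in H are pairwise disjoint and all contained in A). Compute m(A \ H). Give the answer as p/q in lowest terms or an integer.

The ambient interval has length m(A) = -1 - (-5) = 4.
Since the holes are disjoint and sit inside A, by finite additivity
  m(H) = sum_i (b_i - a_i), and m(A \ H) = m(A) - m(H).
Computing the hole measures:
  m(H_1) = -7/2 - (-9/2) = 1.
  m(H_2) = -7/4 - (-13/4) = 3/2.
Summed: m(H) = 1 + 3/2 = 5/2.
So m(A \ H) = 4 - 5/2 = 3/2.

3/2


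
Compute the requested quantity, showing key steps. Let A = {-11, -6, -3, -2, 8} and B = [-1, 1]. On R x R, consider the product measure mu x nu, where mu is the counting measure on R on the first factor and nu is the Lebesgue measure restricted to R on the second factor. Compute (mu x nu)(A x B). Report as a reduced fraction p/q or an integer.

For a measurable rectangle A x B, the product measure satisfies
  (mu x nu)(A x B) = mu(A) * nu(B).
  mu(A) = 5.
  nu(B) = 2.
  (mu x nu)(A x B) = 5 * 2 = 10.

10


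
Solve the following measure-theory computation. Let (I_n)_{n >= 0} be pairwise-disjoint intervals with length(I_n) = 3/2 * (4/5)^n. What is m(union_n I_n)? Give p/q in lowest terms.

By countable additivity of the Lebesgue measure on pairwise disjoint measurable sets,
  m(union_{n >= 0} I_n) = sum_{n >= 0} m(I_n) = sum_{n >= 0} a * r^n,
  with a = 3/2 and r = 4/5.
Since 0 < r = 4/5 < 1, the geometric series converges:
  sum_{n >= 0} a * r^n = a / (1 - r).
  = 3/2 / (1 - 4/5)
  = 3/2 / (1/5)
  = 15/2.

15/2


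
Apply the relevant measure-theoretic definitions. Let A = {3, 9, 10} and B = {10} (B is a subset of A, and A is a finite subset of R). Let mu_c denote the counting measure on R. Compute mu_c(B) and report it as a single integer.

Counting measure assigns mu_c(E) = |E| (number of elements) when E is finite.
B has 1 element(s), so mu_c(B) = 1.

1


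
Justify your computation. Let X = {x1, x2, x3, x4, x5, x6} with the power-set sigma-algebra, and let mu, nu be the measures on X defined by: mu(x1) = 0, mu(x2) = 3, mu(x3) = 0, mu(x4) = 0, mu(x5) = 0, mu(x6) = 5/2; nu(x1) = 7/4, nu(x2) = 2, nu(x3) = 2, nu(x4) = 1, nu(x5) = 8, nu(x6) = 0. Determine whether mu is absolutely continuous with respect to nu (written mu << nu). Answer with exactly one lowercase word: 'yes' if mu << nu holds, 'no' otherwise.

mu << nu means: every nu-null measurable set is also mu-null; equivalently, for every atom x, if nu({x}) = 0 then mu({x}) = 0.
Checking each atom:
  x1: nu = 7/4 > 0 -> no constraint.
  x2: nu = 2 > 0 -> no constraint.
  x3: nu = 2 > 0 -> no constraint.
  x4: nu = 1 > 0 -> no constraint.
  x5: nu = 8 > 0 -> no constraint.
  x6: nu = 0, mu = 5/2 > 0 -> violates mu << nu.
The atom(s) x6 violate the condition (nu = 0 but mu > 0). Therefore mu is NOT absolutely continuous w.r.t. nu.

no


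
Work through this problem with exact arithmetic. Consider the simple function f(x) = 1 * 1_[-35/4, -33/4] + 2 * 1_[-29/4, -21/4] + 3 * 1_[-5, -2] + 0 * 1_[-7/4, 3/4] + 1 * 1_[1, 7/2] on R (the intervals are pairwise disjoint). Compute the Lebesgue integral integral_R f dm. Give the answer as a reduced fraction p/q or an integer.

For a simple function f = sum_i c_i * 1_{A_i} with disjoint A_i,
  integral f dm = sum_i c_i * m(A_i).
Lengths of the A_i:
  m(A_1) = -33/4 - (-35/4) = 1/2.
  m(A_2) = -21/4 - (-29/4) = 2.
  m(A_3) = -2 - (-5) = 3.
  m(A_4) = 3/4 - (-7/4) = 5/2.
  m(A_5) = 7/2 - 1 = 5/2.
Contributions c_i * m(A_i):
  (1) * (1/2) = 1/2.
  (2) * (2) = 4.
  (3) * (3) = 9.
  (0) * (5/2) = 0.
  (1) * (5/2) = 5/2.
Total: 1/2 + 4 + 9 + 0 + 5/2 = 16.

16


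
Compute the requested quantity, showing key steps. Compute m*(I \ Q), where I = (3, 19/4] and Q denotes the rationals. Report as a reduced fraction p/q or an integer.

The interval I = (3, 19/4] has m(I) = 19/4 - 3 = 7/4 (endpoints are measure-zero, so open/closed/half-open agree). Write I = (I cap Q) u (I \ Q). The rationals in I are countable, so m*(I cap Q) = 0 (cover each rational by intervals whose total length is arbitrarily small). By countable subadditivity m*(I) <= m*(I cap Q) + m*(I \ Q), hence m*(I \ Q) >= m(I) = 7/4. The reverse inequality m*(I \ Q) <= m*(I) = 7/4 is trivial since (I \ Q) is a subset of I. Therefore m*(I \ Q) = 7/4.

7/4


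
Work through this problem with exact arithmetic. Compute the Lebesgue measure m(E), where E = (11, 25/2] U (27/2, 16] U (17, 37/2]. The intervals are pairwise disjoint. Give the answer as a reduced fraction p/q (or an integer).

For pairwise disjoint intervals, m(union_i I_i) = sum_i m(I_i),
and m is invariant under swapping open/closed endpoints (single points have measure 0).
So m(E) = sum_i (b_i - a_i).
  I_1 has length 25/2 - 11 = 3/2.
  I_2 has length 16 - 27/2 = 5/2.
  I_3 has length 37/2 - 17 = 3/2.
Summing:
  m(E) = 3/2 + 5/2 + 3/2 = 11/2.

11/2


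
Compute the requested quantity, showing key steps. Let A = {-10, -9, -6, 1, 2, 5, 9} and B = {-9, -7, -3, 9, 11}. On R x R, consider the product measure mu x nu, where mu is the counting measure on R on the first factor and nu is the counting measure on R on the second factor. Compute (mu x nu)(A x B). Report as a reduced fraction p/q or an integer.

For a measurable rectangle A x B, the product measure satisfies
  (mu x nu)(A x B) = mu(A) * nu(B).
  mu(A) = 7.
  nu(B) = 5.
  (mu x nu)(A x B) = 7 * 5 = 35.

35


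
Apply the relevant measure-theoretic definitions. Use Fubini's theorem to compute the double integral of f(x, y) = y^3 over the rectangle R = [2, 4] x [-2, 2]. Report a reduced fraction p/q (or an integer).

f(x, y) is a tensor product of a function of x and a function of y, and both factors are bounded continuous (hence Lebesgue integrable) on the rectangle, so Fubini's theorem applies:
  integral_R f d(m x m) = (integral_a1^b1 1 dx) * (integral_a2^b2 y^3 dy).
Inner integral in x: integral_{2}^{4} 1 dx = (4^1 - 2^1)/1
  = 2.
Inner integral in y: integral_{-2}^{2} y^3 dy = (2^4 - (-2)^4)/4
  = 0.
Product: (2) * (0) = 0.

0


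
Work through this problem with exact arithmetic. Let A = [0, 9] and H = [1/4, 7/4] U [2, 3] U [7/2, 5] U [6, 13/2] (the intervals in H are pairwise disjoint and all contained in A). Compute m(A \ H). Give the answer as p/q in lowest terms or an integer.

The ambient interval has length m(A) = 9 - 0 = 9.
Since the holes are disjoint and sit inside A, by finite additivity
  m(H) = sum_i (b_i - a_i), and m(A \ H) = m(A) - m(H).
Computing the hole measures:
  m(H_1) = 7/4 - 1/4 = 3/2.
  m(H_2) = 3 - 2 = 1.
  m(H_3) = 5 - 7/2 = 3/2.
  m(H_4) = 13/2 - 6 = 1/2.
Summed: m(H) = 3/2 + 1 + 3/2 + 1/2 = 9/2.
So m(A \ H) = 9 - 9/2 = 9/2.

9/2


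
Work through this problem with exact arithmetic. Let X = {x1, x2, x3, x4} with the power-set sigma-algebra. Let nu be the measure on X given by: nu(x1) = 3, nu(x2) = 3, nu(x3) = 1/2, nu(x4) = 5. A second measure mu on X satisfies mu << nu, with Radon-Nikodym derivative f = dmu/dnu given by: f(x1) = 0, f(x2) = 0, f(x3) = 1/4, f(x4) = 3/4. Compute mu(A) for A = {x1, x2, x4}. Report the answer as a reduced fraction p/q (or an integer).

By the defining property of the Radon-Nikodym derivative, for every measurable set A,
  mu(A) = integral_A f dnu.
Since nu is a discrete measure concentrated on the atoms of X, the integral over A reduces to the sum
  mu(A) = sum_{x in A} f(x) * nu({x}).
Computing each term:
  x1: f(x1) * nu(x1) = 0 * 3 = 0.
  x2: f(x2) * nu(x2) = 0 * 3 = 0.
  x4: f(x4) * nu(x4) = 3/4 * 5 = 15/4.
Summing: mu(A) = 0 + 0 + 15/4 = 15/4.

15/4


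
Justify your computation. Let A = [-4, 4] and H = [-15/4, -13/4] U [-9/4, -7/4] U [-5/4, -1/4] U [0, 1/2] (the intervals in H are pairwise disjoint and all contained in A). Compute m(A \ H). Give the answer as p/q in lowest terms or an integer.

The ambient interval has length m(A) = 4 - (-4) = 8.
Since the holes are disjoint and sit inside A, by finite additivity
  m(H) = sum_i (b_i - a_i), and m(A \ H) = m(A) - m(H).
Computing the hole measures:
  m(H_1) = -13/4 - (-15/4) = 1/2.
  m(H_2) = -7/4 - (-9/4) = 1/2.
  m(H_3) = -1/4 - (-5/4) = 1.
  m(H_4) = 1/2 - 0 = 1/2.
Summed: m(H) = 1/2 + 1/2 + 1 + 1/2 = 5/2.
So m(A \ H) = 8 - 5/2 = 11/2.

11/2


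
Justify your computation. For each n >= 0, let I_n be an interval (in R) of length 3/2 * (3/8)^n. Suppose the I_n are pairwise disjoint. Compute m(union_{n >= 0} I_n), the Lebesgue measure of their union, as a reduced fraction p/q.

By countable additivity of the Lebesgue measure on pairwise disjoint measurable sets,
  m(union_{n >= 0} I_n) = sum_{n >= 0} m(I_n) = sum_{n >= 0} a * r^n,
  with a = 3/2 and r = 3/8.
Since 0 < r = 3/8 < 1, the geometric series converges:
  sum_{n >= 0} a * r^n = a / (1 - r).
  = 3/2 / (1 - 3/8)
  = 3/2 / (5/8)
  = 12/5.

12/5


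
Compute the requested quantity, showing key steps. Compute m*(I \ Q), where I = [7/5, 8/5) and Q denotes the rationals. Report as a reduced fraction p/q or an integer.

The interval I = [7/5, 8/5) has m(I) = 8/5 - 7/5 = 1/5 (endpoints are measure-zero, so open/closed/half-open agree). Write I = (I cap Q) u (I \ Q). The rationals in I are countable, so m*(I cap Q) = 0 (cover each rational by intervals whose total length is arbitrarily small). By countable subadditivity m*(I) <= m*(I cap Q) + m*(I \ Q), hence m*(I \ Q) >= m(I) = 1/5. The reverse inequality m*(I \ Q) <= m*(I) = 1/5 is trivial since (I \ Q) is a subset of I. Therefore m*(I \ Q) = 1/5.

1/5


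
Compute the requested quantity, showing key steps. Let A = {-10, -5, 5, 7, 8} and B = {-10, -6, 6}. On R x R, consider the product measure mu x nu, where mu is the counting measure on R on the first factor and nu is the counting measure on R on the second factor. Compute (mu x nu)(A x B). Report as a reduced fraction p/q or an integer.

For a measurable rectangle A x B, the product measure satisfies
  (mu x nu)(A x B) = mu(A) * nu(B).
  mu(A) = 5.
  nu(B) = 3.
  (mu x nu)(A x B) = 5 * 3 = 15.

15


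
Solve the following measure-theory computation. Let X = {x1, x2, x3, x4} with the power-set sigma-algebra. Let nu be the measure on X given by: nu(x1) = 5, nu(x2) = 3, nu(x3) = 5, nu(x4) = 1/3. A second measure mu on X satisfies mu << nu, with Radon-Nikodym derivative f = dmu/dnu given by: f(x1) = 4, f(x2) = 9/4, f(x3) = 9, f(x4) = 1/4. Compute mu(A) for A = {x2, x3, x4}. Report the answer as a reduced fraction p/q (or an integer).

By the defining property of the Radon-Nikodym derivative, for every measurable set A,
  mu(A) = integral_A f dnu.
Since nu is a discrete measure concentrated on the atoms of X, the integral over A reduces to the sum
  mu(A) = sum_{x in A} f(x) * nu({x}).
Computing each term:
  x2: f(x2) * nu(x2) = 9/4 * 3 = 27/4.
  x3: f(x3) * nu(x3) = 9 * 5 = 45.
  x4: f(x4) * nu(x4) = 1/4 * 1/3 = 1/12.
Summing: mu(A) = 27/4 + 45 + 1/12 = 311/6.

311/6


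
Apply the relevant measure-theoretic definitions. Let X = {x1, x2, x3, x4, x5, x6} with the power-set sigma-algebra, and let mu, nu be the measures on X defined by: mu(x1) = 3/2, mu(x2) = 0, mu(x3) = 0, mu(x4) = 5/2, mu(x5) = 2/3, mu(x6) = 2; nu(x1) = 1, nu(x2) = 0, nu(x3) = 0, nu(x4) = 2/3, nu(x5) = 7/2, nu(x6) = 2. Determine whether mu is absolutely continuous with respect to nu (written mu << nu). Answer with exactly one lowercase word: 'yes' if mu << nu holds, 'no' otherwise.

mu << nu means: every nu-null measurable set is also mu-null; equivalently, for every atom x, if nu({x}) = 0 then mu({x}) = 0.
Checking each atom:
  x1: nu = 1 > 0 -> no constraint.
  x2: nu = 0, mu = 0 -> consistent with mu << nu.
  x3: nu = 0, mu = 0 -> consistent with mu << nu.
  x4: nu = 2/3 > 0 -> no constraint.
  x5: nu = 7/2 > 0 -> no constraint.
  x6: nu = 2 > 0 -> no constraint.
No atom violates the condition. Therefore mu << nu.

yes


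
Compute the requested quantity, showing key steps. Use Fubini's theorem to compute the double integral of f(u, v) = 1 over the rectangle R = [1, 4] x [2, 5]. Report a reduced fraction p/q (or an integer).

f(u, v) is a tensor product of a function of u and a function of v, and both factors are bounded continuous (hence Lebesgue integrable) on the rectangle, so Fubini's theorem applies:
  integral_R f d(m x m) = (integral_a1^b1 1 du) * (integral_a2^b2 1 dv).
Inner integral in u: integral_{1}^{4} 1 du = (4^1 - 1^1)/1
  = 3.
Inner integral in v: integral_{2}^{5} 1 dv = (5^1 - 2^1)/1
  = 3.
Product: (3) * (3) = 9.

9


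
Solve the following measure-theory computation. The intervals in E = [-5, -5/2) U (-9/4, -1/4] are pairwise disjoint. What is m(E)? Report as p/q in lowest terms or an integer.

For pairwise disjoint intervals, m(union_i I_i) = sum_i m(I_i),
and m is invariant under swapping open/closed endpoints (single points have measure 0).
So m(E) = sum_i (b_i - a_i).
  I_1 has length -5/2 - (-5) = 5/2.
  I_2 has length -1/4 - (-9/4) = 2.
Summing:
  m(E) = 5/2 + 2 = 9/2.

9/2


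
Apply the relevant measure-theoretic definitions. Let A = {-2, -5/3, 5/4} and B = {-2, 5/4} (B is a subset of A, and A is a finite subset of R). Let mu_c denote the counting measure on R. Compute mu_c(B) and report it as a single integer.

Counting measure assigns mu_c(E) = |E| (number of elements) when E is finite.
B has 2 element(s), so mu_c(B) = 2.

2


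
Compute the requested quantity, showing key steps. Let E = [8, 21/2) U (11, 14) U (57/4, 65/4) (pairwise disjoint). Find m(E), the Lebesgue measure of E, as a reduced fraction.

For pairwise disjoint intervals, m(union_i I_i) = sum_i m(I_i),
and m is invariant under swapping open/closed endpoints (single points have measure 0).
So m(E) = sum_i (b_i - a_i).
  I_1 has length 21/2 - 8 = 5/2.
  I_2 has length 14 - 11 = 3.
  I_3 has length 65/4 - 57/4 = 2.
Summing:
  m(E) = 5/2 + 3 + 2 = 15/2.

15/2


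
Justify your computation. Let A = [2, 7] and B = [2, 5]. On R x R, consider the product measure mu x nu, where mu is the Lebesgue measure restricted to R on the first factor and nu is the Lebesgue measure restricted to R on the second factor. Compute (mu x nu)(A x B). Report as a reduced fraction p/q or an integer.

For a measurable rectangle A x B, the product measure satisfies
  (mu x nu)(A x B) = mu(A) * nu(B).
  mu(A) = 5.
  nu(B) = 3.
  (mu x nu)(A x B) = 5 * 3 = 15.

15


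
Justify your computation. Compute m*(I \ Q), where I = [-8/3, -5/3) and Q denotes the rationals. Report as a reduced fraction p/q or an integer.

The interval I = [-8/3, -5/3) has m(I) = -5/3 - (-8/3) = 1 (endpoints are measure-zero, so open/closed/half-open agree). Write I = (I cap Q) u (I \ Q). The rationals in I are countable, so m*(I cap Q) = 0 (cover each rational by intervals whose total length is arbitrarily small). By countable subadditivity m*(I) <= m*(I cap Q) + m*(I \ Q), hence m*(I \ Q) >= m(I) = 1. The reverse inequality m*(I \ Q) <= m*(I) = 1 is trivial since (I \ Q) is a subset of I. Therefore m*(I \ Q) = 1.

1


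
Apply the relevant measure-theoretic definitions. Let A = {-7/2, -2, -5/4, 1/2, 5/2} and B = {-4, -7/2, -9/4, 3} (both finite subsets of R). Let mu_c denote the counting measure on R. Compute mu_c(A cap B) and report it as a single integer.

Counting measure on a finite set equals cardinality. mu_c(A cap B) = |A cap B| (elements appearing in both).
Enumerating the elements of A that also lie in B gives 1 element(s).
So mu_c(A cap B) = 1.

1


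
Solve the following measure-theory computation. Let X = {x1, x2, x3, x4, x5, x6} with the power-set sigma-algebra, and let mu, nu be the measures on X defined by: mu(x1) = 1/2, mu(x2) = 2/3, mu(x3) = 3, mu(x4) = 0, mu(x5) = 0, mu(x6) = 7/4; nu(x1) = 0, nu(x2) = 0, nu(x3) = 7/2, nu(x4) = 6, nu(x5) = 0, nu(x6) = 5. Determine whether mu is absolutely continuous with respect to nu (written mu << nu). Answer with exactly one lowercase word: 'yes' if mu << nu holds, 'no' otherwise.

mu << nu means: every nu-null measurable set is also mu-null; equivalently, for every atom x, if nu({x}) = 0 then mu({x}) = 0.
Checking each atom:
  x1: nu = 0, mu = 1/2 > 0 -> violates mu << nu.
  x2: nu = 0, mu = 2/3 > 0 -> violates mu << nu.
  x3: nu = 7/2 > 0 -> no constraint.
  x4: nu = 6 > 0 -> no constraint.
  x5: nu = 0, mu = 0 -> consistent with mu << nu.
  x6: nu = 5 > 0 -> no constraint.
The atom(s) x1, x2 violate the condition (nu = 0 but mu > 0). Therefore mu is NOT absolutely continuous w.r.t. nu.

no


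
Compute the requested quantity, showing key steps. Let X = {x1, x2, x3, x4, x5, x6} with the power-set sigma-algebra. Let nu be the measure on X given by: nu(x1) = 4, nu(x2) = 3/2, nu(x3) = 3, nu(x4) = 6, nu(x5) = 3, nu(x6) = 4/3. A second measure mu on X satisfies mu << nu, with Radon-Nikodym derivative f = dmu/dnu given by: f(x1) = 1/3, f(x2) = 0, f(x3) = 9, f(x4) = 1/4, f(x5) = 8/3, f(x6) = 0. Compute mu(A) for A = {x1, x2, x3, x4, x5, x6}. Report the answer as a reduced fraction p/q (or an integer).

By the defining property of the Radon-Nikodym derivative, for every measurable set A,
  mu(A) = integral_A f dnu.
Since nu is a discrete measure concentrated on the atoms of X, the integral over A reduces to the sum
  mu(A) = sum_{x in A} f(x) * nu({x}).
Computing each term:
  x1: f(x1) * nu(x1) = 1/3 * 4 = 4/3.
  x2: f(x2) * nu(x2) = 0 * 3/2 = 0.
  x3: f(x3) * nu(x3) = 9 * 3 = 27.
  x4: f(x4) * nu(x4) = 1/4 * 6 = 3/2.
  x5: f(x5) * nu(x5) = 8/3 * 3 = 8.
  x6: f(x6) * nu(x6) = 0 * 4/3 = 0.
Summing: mu(A) = 4/3 + 0 + 27 + 3/2 + 8 + 0 = 227/6.

227/6


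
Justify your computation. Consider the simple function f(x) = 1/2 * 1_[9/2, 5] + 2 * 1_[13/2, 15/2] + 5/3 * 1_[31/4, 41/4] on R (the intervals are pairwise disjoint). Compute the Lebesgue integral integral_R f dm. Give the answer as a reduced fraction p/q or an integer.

For a simple function f = sum_i c_i * 1_{A_i} with disjoint A_i,
  integral f dm = sum_i c_i * m(A_i).
Lengths of the A_i:
  m(A_1) = 5 - 9/2 = 1/2.
  m(A_2) = 15/2 - 13/2 = 1.
  m(A_3) = 41/4 - 31/4 = 5/2.
Contributions c_i * m(A_i):
  (1/2) * (1/2) = 1/4.
  (2) * (1) = 2.
  (5/3) * (5/2) = 25/6.
Total: 1/4 + 2 + 25/6 = 77/12.

77/12


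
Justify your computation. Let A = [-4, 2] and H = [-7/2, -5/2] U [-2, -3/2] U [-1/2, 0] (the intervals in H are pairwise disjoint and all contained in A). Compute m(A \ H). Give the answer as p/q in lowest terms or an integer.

The ambient interval has length m(A) = 2 - (-4) = 6.
Since the holes are disjoint and sit inside A, by finite additivity
  m(H) = sum_i (b_i - a_i), and m(A \ H) = m(A) - m(H).
Computing the hole measures:
  m(H_1) = -5/2 - (-7/2) = 1.
  m(H_2) = -3/2 - (-2) = 1/2.
  m(H_3) = 0 - (-1/2) = 1/2.
Summed: m(H) = 1 + 1/2 + 1/2 = 2.
So m(A \ H) = 6 - 2 = 4.

4


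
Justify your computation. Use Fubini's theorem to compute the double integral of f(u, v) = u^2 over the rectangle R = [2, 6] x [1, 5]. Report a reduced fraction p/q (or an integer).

f(u, v) is a tensor product of a function of u and a function of v, and both factors are bounded continuous (hence Lebesgue integrable) on the rectangle, so Fubini's theorem applies:
  integral_R f d(m x m) = (integral_a1^b1 u^2 du) * (integral_a2^b2 1 dv).
Inner integral in u: integral_{2}^{6} u^2 du = (6^3 - 2^3)/3
  = 208/3.
Inner integral in v: integral_{1}^{5} 1 dv = (5^1 - 1^1)/1
  = 4.
Product: (208/3) * (4) = 832/3.

832/3


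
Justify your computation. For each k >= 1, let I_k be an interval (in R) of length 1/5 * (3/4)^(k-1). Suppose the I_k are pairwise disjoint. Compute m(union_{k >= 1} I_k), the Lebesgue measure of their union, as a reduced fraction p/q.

By countable additivity of the Lebesgue measure on pairwise disjoint measurable sets,
  m(union_{k >= 1} I_k) = sum_{k >= 1} m(I_k) = sum_{k >= 1} a * r^(k-1),
  with a = 1/5 and r = 3/4.
Since 0 < r = 3/4 < 1, the geometric series converges:
  sum_{k >= 1} a * r^(k-1) = a / (1 - r).
  = 1/5 / (1 - 3/4)
  = 1/5 / (1/4)
  = 4/5.

4/5


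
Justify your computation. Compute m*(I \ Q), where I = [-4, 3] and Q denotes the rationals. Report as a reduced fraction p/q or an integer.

The interval I = [-4, 3] has m(I) = 3 - (-4) = 7 (endpoints are measure-zero, so open/closed/half-open agree). Write I = (I cap Q) u (I \ Q). The rationals in I are countable, so m*(I cap Q) = 0 (cover each rational by intervals whose total length is arbitrarily small). By countable subadditivity m*(I) <= m*(I cap Q) + m*(I \ Q), hence m*(I \ Q) >= m(I) = 7. The reverse inequality m*(I \ Q) <= m*(I) = 7 is trivial since (I \ Q) is a subset of I. Therefore m*(I \ Q) = 7.

7


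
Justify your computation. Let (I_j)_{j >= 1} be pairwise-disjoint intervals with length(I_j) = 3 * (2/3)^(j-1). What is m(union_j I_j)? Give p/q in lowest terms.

By countable additivity of the Lebesgue measure on pairwise disjoint measurable sets,
  m(union_{j >= 1} I_j) = sum_{j >= 1} m(I_j) = sum_{j >= 1} a * r^(j-1),
  with a = 3 and r = 2/3.
Since 0 < r = 2/3 < 1, the geometric series converges:
  sum_{j >= 1} a * r^(j-1) = a / (1 - r).
  = 3 / (1 - 2/3)
  = 3 / (1/3)
  = 9.

9


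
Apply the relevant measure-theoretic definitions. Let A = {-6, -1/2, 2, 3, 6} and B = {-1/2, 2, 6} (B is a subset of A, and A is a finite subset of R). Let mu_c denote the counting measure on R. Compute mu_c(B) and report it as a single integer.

Counting measure assigns mu_c(E) = |E| (number of elements) when E is finite.
B has 3 element(s), so mu_c(B) = 3.

3


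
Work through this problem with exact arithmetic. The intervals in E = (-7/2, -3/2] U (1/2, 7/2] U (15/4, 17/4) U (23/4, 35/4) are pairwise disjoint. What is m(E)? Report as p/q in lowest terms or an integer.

For pairwise disjoint intervals, m(union_i I_i) = sum_i m(I_i),
and m is invariant under swapping open/closed endpoints (single points have measure 0).
So m(E) = sum_i (b_i - a_i).
  I_1 has length -3/2 - (-7/2) = 2.
  I_2 has length 7/2 - 1/2 = 3.
  I_3 has length 17/4 - 15/4 = 1/2.
  I_4 has length 35/4 - 23/4 = 3.
Summing:
  m(E) = 2 + 3 + 1/2 + 3 = 17/2.

17/2
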